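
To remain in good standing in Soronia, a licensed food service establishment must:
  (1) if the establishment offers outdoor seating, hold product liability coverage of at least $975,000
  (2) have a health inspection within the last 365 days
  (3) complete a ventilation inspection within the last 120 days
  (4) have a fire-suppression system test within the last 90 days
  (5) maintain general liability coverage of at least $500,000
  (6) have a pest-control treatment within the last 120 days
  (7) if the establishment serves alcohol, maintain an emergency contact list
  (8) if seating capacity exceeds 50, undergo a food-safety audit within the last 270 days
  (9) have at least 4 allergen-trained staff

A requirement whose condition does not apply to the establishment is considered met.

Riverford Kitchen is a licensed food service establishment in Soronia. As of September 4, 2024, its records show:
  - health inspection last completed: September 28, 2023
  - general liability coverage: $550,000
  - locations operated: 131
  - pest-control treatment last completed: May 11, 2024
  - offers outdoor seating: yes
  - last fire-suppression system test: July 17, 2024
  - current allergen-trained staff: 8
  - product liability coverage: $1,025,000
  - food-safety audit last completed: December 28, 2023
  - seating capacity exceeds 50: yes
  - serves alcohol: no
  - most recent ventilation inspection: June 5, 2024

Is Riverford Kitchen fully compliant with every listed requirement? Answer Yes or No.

1. condition 'offers outdoor seating' holds; product liability coverage $1,025,000 ≥ $975,000 → met
2. health inspection 342 days ago vs limit 365 → met
3. ventilation inspection 91 days ago vs limit 120 → met
4. fire-suppression system test 49 days ago vs limit 90 → met
5. general liability coverage $550,000 ≥ $500,000 → met
6. pest-control treatment 116 days ago vs limit 120 → met
7. condition 'serves alcohol' does not hold → requirement n/a → met
8. condition 'seating capacity exceeds 50' holds; food-safety audit 251 days ago vs limit 270 → met
9. allergen-trained staff 8 ≥ 4 → met
All met.

Yes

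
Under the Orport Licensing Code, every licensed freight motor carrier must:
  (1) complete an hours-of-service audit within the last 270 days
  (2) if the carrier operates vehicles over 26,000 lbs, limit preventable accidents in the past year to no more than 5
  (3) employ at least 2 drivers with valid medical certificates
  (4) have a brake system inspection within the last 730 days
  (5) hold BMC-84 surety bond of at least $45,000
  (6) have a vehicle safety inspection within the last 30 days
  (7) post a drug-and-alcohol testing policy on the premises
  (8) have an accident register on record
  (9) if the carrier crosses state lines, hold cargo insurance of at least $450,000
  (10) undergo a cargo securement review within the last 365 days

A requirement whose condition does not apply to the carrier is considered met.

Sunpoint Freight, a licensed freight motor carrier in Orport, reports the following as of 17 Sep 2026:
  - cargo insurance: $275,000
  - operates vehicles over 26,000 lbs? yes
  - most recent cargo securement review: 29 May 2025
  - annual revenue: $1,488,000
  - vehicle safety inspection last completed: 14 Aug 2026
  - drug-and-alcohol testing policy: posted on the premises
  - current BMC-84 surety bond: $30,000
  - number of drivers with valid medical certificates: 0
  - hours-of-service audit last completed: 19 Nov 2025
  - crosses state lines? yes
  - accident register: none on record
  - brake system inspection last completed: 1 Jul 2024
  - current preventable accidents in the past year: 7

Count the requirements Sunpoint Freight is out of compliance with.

1. hours-of-service audit 302 days ago vs limit 270 → not met
2. condition 'operates vehicles over 26,000 lbs' holds; preventable accidents in the past year 7 > 5 → not met
3. drivers with valid medical certificates 0 < 2 → not met
4. brake system inspection 808 days ago vs limit 730 → not met
5. BMC-84 surety bond $30,000 < $45,000 → not met
6. vehicle safety inspection 34 days ago vs limit 30 → not met
7. drug-and-alcohol testing policy present → met
8. accident register absent → not met
9. condition 'crosses state lines' holds; cargo insurance $275,000 < $450,000 → not met
10. cargo securement review 476 days ago vs limit 365 → not met
Not met: 9 of 10

9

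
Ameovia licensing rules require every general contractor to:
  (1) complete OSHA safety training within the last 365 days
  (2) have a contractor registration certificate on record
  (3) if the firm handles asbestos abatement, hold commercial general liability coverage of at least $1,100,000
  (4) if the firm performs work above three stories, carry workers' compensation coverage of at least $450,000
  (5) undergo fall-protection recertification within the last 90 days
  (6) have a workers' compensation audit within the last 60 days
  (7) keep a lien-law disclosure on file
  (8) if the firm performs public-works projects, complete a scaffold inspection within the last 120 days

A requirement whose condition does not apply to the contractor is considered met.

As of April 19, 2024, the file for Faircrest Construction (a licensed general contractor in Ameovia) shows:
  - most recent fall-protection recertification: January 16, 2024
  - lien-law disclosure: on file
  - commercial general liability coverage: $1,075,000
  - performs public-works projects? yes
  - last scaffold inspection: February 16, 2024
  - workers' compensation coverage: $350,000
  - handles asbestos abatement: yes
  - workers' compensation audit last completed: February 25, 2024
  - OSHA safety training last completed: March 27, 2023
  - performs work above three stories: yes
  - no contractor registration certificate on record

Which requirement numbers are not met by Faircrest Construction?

1. OSHA safety training 389 days ago vs limit 365 → not met
2. contractor registration certificate absent → not met
3. condition 'handles asbestos abatement' holds; commercial general liability coverage $1,075,000 < $1,100,000 → not met
4. condition 'performs work above three stories' holds; workers' compensation coverage $350,000 < $450,000 → not met
5. fall-protection recertification 94 days ago vs limit 90 → not met
6. workers' compensation audit 54 days ago vs limit 60 → met
7. lien-law disclosure present → met
8. condition 'performs public-works projects' holds; scaffold inspection 63 days ago vs limit 120 → met
Not met: 1, 2, 3, 4, 5

1, 2, 3, 4, 5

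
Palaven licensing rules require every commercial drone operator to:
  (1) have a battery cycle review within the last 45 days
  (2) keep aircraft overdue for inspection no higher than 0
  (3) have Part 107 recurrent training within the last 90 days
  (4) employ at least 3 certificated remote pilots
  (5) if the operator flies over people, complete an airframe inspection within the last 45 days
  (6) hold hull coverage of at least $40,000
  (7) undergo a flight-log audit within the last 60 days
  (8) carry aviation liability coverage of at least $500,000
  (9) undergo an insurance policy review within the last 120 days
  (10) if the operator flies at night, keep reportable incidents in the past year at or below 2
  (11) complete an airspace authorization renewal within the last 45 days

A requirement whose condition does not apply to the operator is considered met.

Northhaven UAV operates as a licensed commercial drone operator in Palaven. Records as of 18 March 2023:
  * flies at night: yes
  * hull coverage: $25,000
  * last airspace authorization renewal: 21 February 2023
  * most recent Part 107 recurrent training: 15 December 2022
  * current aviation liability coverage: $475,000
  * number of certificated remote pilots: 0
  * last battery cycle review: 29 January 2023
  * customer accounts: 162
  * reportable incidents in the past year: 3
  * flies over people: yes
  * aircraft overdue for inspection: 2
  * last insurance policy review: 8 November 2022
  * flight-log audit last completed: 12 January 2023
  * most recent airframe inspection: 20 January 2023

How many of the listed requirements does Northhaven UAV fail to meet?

1. battery cycle review 48 days ago vs limit 45 → not met
2. aircraft overdue for inspection 2 > 0 → not met
3. Part 107 recurrent training 93 days ago vs limit 90 → not met
4. certificated remote pilots 0 < 3 → not met
5. condition 'flies over people' holds; airframe inspection 57 days ago vs limit 45 → not met
6. hull coverage $25,000 < $40,000 → not met
7. flight-log audit 65 days ago vs limit 60 → not met
8. aviation liability coverage $475,000 < $500,000 → not met
9. insurance policy review 130 days ago vs limit 120 → not met
10. condition 'flies at night' holds; reportable incidents in the past year 3 > 2 → not met
11. airspace authorization renewal 25 days ago vs limit 45 → met
Not met: 10 of 11

10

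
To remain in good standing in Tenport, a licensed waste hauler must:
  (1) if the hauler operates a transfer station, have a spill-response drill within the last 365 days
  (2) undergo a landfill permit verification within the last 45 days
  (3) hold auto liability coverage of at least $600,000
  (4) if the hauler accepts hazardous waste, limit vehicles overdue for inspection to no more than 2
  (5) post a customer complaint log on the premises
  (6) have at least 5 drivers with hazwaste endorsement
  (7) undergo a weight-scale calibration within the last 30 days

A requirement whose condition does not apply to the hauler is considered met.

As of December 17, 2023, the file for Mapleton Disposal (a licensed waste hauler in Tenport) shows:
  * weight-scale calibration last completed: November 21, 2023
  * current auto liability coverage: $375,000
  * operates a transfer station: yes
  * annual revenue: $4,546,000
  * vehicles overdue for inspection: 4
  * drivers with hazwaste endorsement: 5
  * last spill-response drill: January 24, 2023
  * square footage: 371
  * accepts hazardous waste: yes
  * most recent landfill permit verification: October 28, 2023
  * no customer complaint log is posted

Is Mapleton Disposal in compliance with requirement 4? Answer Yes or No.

4. condition 'accepts hazardous waste' holds; vehicles overdue for inspection 4 > 2 → not met

No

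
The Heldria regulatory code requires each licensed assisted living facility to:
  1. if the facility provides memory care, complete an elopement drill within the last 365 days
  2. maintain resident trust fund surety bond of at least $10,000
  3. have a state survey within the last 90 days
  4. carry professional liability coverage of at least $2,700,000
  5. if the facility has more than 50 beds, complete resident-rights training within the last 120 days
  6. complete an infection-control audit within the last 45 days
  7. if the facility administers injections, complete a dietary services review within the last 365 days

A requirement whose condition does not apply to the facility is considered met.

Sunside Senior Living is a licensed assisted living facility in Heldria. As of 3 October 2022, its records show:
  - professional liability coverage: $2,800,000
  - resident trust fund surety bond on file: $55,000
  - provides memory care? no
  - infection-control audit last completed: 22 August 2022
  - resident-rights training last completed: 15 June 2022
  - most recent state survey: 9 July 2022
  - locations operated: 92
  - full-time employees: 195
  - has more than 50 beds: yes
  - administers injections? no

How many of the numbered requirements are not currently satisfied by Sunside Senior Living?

0

1. condition 'provides memory care' does not hold → requirement n/a → met
2. resident trust fund surety bond $55,000 ≥ $10,000 → met
3. state survey 86 days ago vs limit 90 → met
4. professional liability coverage $2,800,000 ≥ $2,700,000 → met
5. condition 'has more than 50 beds' holds; resident-rights training 110 days ago vs limit 120 → met
6. infection-control audit 42 days ago vs limit 45 → met
7. condition 'administers injections' does not hold → requirement n/a → met
Not met: 0 of 7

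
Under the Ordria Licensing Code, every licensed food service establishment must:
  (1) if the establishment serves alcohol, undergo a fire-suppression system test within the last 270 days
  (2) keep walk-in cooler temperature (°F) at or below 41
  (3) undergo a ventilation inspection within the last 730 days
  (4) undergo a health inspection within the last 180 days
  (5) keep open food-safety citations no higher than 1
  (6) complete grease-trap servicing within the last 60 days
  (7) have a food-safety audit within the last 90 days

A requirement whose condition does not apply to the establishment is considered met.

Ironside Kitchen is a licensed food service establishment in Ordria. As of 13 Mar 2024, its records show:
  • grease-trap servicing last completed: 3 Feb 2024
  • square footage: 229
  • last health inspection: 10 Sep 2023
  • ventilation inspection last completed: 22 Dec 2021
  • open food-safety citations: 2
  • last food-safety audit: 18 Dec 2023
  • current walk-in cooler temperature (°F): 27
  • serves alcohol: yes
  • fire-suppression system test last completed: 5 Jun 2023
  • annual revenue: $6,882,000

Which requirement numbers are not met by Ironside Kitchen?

1. condition 'serves alcohol' holds; fire-suppression system test 282 days ago vs limit 270 → not met
2. walk-in cooler temperature (°F) 27 ≤ 41 → met
3. ventilation inspection 812 days ago vs limit 730 → not met
4. health inspection 185 days ago vs limit 180 → not met
5. open food-safety citations 2 > 1 → not met
6. grease-trap servicing 39 days ago vs limit 60 → met
7. food-safety audit 86 days ago vs limit 90 → met
Not met: 1, 3, 4, 5

1, 3, 4, 5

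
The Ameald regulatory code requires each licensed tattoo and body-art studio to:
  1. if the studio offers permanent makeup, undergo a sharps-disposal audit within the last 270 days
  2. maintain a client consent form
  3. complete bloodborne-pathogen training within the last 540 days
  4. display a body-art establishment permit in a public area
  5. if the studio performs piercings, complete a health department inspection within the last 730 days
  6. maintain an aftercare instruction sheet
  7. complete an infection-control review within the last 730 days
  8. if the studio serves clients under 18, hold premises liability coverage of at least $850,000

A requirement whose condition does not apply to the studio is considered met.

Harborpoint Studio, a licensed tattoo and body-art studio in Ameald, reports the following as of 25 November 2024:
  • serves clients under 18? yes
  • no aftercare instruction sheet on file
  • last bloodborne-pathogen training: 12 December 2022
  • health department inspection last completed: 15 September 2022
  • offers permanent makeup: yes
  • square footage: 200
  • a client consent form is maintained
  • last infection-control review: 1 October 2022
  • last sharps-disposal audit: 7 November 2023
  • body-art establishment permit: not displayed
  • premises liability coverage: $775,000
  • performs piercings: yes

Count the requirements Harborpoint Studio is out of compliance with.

1. condition 'offers permanent makeup' holds; sharps-disposal audit 384 days ago vs limit 270 → not met
2. client consent form present → met
3. bloodborne-pathogen training 714 days ago vs limit 540 → not met
4. body-art establishment permit absent → not met
5. condition 'performs piercings' holds; health department inspection 802 days ago vs limit 730 → not met
6. aftercare instruction sheet absent → not met
7. infection-control review 786 days ago vs limit 730 → not met
8. condition 'serves clients under 18' holds; premises liability coverage $775,000 < $850,000 → not met
Not met: 7 of 8

7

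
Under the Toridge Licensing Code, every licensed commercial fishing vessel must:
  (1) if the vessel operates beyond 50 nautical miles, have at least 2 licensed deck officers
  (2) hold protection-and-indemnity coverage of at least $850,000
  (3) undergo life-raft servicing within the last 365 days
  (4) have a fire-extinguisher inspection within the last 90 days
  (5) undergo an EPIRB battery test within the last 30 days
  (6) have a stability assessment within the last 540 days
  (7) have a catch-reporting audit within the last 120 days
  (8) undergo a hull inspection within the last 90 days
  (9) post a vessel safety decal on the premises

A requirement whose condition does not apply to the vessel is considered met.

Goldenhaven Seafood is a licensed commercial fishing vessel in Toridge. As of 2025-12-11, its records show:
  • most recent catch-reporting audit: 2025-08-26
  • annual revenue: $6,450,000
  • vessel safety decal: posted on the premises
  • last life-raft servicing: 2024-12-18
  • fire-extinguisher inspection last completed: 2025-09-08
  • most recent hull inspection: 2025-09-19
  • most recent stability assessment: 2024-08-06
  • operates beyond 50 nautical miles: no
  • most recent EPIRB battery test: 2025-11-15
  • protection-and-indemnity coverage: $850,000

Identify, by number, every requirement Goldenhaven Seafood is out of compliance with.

1. condition 'operates beyond 50 nautical miles' does not hold → requirement n/a → met
2. protection-and-indemnity coverage $850,000 ≥ $850,000 → met
3. life-raft servicing 358 days ago vs limit 365 → met
4. fire-extinguisher inspection 94 days ago vs limit 90 → not met
5. EPIRB battery test 26 days ago vs limit 30 → met
6. stability assessment 492 days ago vs limit 540 → met
7. catch-reporting audit 107 days ago vs limit 120 → met
8. hull inspection 83 days ago vs limit 90 → met
9. vessel safety decal present → met
Not met: 4

4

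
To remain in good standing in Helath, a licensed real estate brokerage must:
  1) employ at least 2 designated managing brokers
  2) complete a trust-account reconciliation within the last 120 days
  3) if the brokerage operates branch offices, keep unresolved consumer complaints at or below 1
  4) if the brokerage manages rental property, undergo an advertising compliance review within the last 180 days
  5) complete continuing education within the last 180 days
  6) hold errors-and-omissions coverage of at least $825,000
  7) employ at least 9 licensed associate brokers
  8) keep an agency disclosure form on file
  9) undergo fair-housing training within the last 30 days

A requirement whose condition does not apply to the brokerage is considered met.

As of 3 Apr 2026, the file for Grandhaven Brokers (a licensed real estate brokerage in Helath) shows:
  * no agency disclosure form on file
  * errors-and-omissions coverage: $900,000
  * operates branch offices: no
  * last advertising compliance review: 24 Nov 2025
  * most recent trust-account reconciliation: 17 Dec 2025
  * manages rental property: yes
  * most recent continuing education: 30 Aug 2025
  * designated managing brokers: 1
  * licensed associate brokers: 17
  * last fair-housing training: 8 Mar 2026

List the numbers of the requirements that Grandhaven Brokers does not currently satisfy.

1, 5, 8

1. designated managing brokers 1 < 2 → not met
2. trust-account reconciliation 107 days ago vs limit 120 → met
3. condition 'operates branch offices' does not hold → requirement n/a → met
4. condition 'manages rental property' holds; advertising compliance review 130 days ago vs limit 180 → met
5. continuing education 216 days ago vs limit 180 → not met
6. errors-and-omissions coverage $900,000 ≥ $825,000 → met
7. licensed associate brokers 17 ≥ 9 → met
8. agency disclosure form absent → not met
9. fair-housing training 26 days ago vs limit 30 → met
Not met: 1, 5, 8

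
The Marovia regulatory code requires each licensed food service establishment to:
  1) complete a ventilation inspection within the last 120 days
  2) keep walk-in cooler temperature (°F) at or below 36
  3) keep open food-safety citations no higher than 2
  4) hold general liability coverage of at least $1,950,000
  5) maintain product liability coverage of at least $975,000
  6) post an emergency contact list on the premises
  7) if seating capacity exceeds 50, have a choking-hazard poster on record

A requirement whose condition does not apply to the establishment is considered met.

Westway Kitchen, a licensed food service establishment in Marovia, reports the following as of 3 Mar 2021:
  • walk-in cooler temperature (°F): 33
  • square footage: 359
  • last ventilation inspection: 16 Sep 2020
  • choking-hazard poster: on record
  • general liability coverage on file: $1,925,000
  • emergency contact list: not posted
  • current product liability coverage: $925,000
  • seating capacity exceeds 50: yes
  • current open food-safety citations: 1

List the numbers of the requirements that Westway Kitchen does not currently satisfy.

1, 4, 5, 6

1. ventilation inspection 168 days ago vs limit 120 → not met
2. walk-in cooler temperature (°F) 33 ≤ 36 → met
3. open food-safety citations 1 ≤ 2 → met
4. general liability coverage $1,925,000 < $1,950,000 → not met
5. product liability coverage $925,000 < $975,000 → not met
6. emergency contact list absent → not met
7. condition 'seating capacity exceeds 50' holds; choking-hazard poster present → met
Not met: 1, 4, 5, 6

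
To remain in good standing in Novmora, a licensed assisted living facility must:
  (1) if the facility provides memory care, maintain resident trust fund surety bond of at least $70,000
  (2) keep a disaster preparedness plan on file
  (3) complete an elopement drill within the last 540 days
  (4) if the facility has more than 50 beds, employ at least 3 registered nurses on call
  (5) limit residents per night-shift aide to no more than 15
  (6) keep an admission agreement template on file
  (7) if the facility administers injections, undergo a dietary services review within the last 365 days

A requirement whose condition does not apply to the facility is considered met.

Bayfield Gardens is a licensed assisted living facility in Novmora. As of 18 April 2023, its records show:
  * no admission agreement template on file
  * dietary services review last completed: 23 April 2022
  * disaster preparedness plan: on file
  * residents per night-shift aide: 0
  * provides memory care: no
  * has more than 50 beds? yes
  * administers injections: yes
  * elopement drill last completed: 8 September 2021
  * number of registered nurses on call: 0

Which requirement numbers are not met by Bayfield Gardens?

3, 4, 6

1. condition 'provides memory care' does not hold → requirement n/a → met
2. disaster preparedness plan present → met
3. elopement drill 587 days ago vs limit 540 → not met
4. condition 'has more than 50 beds' holds; registered nurses on call 0 < 3 → not met
5. residents per night-shift aide 0 ≤ 15 → met
6. admission agreement template absent → not met
7. condition 'administers injections' holds; dietary services review 360 days ago vs limit 365 → met
Not met: 3, 4, 6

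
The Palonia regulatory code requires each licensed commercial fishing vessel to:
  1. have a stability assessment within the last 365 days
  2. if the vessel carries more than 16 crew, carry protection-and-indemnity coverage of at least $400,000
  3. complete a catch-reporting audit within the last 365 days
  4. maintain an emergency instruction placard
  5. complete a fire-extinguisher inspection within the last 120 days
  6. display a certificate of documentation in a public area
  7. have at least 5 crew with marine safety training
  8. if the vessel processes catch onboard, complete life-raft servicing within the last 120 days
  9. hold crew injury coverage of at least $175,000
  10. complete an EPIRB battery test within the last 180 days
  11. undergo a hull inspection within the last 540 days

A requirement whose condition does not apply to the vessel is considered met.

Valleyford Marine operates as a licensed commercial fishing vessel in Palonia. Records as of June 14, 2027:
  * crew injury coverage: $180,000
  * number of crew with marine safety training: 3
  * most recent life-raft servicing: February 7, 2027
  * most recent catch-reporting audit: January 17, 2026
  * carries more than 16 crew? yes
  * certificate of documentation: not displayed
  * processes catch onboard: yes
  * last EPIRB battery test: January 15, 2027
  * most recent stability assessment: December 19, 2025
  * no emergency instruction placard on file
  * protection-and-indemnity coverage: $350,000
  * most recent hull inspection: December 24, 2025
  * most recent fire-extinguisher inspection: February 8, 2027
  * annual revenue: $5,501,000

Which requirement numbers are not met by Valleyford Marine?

1. stability assessment 542 days ago vs limit 365 → not met
2. condition 'carries more than 16 crew' holds; protection-and-indemnity coverage $350,000 < $400,000 → not met
3. catch-reporting audit 513 days ago vs limit 365 → not met
4. emergency instruction placard absent → not met
5. fire-extinguisher inspection 126 days ago vs limit 120 → not met
6. certificate of documentation absent → not met
7. crew with marine safety training 3 < 5 → not met
8. condition 'processes catch onboard' holds; life-raft servicing 127 days ago vs limit 120 → not met
9. crew injury coverage $180,000 ≥ $175,000 → met
10. EPIRB battery test 150 days ago vs limit 180 → met
11. hull inspection 537 days ago vs limit 540 → met
Not met: 1, 2, 3, 4, 5, 6, 7, 8

1, 2, 3, 4, 5, 6, 7, 8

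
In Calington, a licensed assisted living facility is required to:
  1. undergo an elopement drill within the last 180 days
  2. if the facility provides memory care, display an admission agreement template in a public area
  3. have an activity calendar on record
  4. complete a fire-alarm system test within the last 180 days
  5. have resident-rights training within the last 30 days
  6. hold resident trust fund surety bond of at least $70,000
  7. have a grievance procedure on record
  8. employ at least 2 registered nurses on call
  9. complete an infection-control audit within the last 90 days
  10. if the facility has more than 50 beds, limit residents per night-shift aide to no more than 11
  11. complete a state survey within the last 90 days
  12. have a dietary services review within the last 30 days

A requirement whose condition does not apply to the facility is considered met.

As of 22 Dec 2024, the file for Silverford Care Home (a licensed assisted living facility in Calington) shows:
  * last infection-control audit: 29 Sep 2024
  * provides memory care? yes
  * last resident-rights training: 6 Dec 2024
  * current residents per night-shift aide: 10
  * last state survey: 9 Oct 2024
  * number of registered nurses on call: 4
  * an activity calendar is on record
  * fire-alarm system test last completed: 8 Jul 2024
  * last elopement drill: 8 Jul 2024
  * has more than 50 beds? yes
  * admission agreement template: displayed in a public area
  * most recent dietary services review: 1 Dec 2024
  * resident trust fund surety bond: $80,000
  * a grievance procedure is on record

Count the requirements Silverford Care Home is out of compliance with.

0

1. elopement drill 167 days ago vs limit 180 → met
2. condition 'provides memory care' holds; admission agreement template present → met
3. activity calendar present → met
4. fire-alarm system test 167 days ago vs limit 180 → met
5. resident-rights training 16 days ago vs limit 30 → met
6. resident trust fund surety bond $80,000 ≥ $70,000 → met
7. grievance procedure present → met
8. registered nurses on call 4 ≥ 2 → met
9. infection-control audit 84 days ago vs limit 90 → met
10. condition 'has more than 50 beds' holds; residents per night-shift aide 10 ≤ 11 → met
11. state survey 74 days ago vs limit 90 → met
12. dietary services review 21 days ago vs limit 30 → met
Not met: 0 of 12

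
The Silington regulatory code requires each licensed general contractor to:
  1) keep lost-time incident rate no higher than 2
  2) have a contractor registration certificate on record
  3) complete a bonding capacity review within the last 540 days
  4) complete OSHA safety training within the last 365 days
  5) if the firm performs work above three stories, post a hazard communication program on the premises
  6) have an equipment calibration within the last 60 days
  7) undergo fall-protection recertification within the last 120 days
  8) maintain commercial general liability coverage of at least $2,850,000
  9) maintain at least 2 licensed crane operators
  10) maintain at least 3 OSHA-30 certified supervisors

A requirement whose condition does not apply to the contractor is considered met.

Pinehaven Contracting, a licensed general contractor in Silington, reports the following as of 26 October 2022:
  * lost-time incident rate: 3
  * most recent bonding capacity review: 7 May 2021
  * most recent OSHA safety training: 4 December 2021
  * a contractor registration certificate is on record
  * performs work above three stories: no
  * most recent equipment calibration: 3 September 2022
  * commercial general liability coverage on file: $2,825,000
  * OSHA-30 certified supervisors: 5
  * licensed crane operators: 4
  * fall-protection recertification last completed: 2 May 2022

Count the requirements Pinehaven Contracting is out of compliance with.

1. lost-time incident rate 3 > 2 → not met
2. contractor registration certificate present → met
3. bonding capacity review 537 days ago vs limit 540 → met
4. OSHA safety training 326 days ago vs limit 365 → met
5. condition 'performs work above three stories' does not hold → requirement n/a → met
6. equipment calibration 53 days ago vs limit 60 → met
7. fall-protection recertification 177 days ago vs limit 120 → not met
8. commercial general liability coverage $2,825,000 < $2,850,000 → not met
9. licensed crane operators 4 ≥ 2 → met
10. OSHA-30 certified supervisors 5 ≥ 3 → met
Not met: 3 of 10

3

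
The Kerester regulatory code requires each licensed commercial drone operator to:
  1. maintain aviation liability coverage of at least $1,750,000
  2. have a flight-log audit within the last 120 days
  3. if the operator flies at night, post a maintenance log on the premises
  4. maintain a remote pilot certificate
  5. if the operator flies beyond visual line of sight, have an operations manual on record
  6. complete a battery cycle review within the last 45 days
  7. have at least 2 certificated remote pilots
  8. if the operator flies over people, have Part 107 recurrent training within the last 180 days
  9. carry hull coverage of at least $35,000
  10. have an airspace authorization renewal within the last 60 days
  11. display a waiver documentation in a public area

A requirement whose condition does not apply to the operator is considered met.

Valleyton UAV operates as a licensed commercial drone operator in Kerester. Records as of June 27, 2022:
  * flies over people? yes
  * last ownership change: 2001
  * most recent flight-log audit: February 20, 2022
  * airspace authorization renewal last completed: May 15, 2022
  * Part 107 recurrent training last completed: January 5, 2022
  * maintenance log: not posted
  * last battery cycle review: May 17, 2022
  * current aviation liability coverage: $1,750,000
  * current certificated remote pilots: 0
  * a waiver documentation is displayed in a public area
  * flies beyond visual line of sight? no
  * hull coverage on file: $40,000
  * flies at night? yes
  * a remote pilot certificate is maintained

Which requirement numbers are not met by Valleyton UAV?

2, 3, 7

1. aviation liability coverage $1,750,000 ≥ $1,750,000 → met
2. flight-log audit 127 days ago vs limit 120 → not met
3. condition 'flies at night' holds; maintenance log absent → not met
4. remote pilot certificate present → met
5. condition 'flies beyond visual line of sight' does not hold → requirement n/a → met
6. battery cycle review 41 days ago vs limit 45 → met
7. certificated remote pilots 0 < 2 → not met
8. condition 'flies over people' holds; Part 107 recurrent training 173 days ago vs limit 180 → met
9. hull coverage $40,000 ≥ $35,000 → met
10. airspace authorization renewal 43 days ago vs limit 60 → met
11. waiver documentation present → met
Not met: 2, 3, 7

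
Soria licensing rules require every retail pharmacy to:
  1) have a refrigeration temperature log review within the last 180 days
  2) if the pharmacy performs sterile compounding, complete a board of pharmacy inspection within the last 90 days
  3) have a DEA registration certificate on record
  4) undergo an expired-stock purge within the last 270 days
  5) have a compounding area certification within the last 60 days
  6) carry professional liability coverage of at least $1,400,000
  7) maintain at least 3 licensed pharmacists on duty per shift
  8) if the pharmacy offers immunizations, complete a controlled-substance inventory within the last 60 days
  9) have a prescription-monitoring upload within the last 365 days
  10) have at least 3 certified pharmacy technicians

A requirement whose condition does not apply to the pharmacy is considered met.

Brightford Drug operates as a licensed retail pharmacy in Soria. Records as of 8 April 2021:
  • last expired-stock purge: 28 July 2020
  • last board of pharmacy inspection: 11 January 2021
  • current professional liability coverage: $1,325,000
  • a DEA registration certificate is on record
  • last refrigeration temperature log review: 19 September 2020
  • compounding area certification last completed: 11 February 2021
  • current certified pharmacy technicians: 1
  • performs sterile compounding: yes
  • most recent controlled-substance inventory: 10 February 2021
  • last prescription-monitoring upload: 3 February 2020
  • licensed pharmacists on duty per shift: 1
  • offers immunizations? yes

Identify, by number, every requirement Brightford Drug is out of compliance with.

1, 6, 7, 9, 10

1. refrigeration temperature log review 201 days ago vs limit 180 → not met
2. condition 'performs sterile compounding' holds; board of pharmacy inspection 87 days ago vs limit 90 → met
3. DEA registration certificate present → met
4. expired-stock purge 254 days ago vs limit 270 → met
5. compounding area certification 56 days ago vs limit 60 → met
6. professional liability coverage $1,325,000 < $1,400,000 → not met
7. licensed pharmacists on duty per shift 1 < 3 → not met
8. condition 'offers immunizations' holds; controlled-substance inventory 57 days ago vs limit 60 → met
9. prescription-monitoring upload 430 days ago vs limit 365 → not met
10. certified pharmacy technicians 1 < 3 → not met
Not met: 1, 6, 7, 9, 10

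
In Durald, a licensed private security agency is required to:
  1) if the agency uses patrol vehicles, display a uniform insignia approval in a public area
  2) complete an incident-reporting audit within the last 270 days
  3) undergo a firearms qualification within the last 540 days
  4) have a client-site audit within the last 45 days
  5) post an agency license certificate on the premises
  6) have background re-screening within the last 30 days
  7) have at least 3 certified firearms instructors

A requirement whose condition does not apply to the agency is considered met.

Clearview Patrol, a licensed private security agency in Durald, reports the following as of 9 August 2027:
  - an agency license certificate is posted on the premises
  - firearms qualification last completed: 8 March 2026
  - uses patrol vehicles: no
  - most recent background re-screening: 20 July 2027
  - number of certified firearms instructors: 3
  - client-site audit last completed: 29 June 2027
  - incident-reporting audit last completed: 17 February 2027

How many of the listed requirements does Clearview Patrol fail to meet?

1. condition 'uses patrol vehicles' does not hold → requirement n/a → met
2. incident-reporting audit 173 days ago vs limit 270 → met
3. firearms qualification 519 days ago vs limit 540 → met
4. client-site audit 41 days ago vs limit 45 → met
5. agency license certificate present → met
6. background re-screening 20 days ago vs limit 30 → met
7. certified firearms instructors 3 ≥ 3 → met
Not met: 0 of 7

0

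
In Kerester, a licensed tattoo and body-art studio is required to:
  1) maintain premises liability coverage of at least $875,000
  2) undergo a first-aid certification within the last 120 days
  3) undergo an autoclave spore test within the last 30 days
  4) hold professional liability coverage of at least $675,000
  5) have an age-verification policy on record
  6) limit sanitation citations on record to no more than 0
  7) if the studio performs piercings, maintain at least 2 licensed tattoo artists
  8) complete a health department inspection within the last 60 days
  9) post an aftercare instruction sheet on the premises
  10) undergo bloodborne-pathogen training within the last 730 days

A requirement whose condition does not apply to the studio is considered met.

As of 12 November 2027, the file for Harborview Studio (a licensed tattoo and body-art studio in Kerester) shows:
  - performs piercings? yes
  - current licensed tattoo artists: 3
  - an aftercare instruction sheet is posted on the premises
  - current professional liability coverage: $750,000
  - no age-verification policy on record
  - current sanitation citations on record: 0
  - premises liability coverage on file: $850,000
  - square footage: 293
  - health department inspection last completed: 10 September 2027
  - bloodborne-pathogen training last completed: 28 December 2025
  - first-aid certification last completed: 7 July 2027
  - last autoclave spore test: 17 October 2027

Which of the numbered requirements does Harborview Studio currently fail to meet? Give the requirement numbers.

1. premises liability coverage $850,000 < $875,000 → not met
2. first-aid certification 128 days ago vs limit 120 → not met
3. autoclave spore test 26 days ago vs limit 30 → met
4. professional liability coverage $750,000 ≥ $675,000 → met
5. age-verification policy absent → not met
6. sanitation citations on record 0 ≤ 0 → met
7. condition 'performs piercings' holds; licensed tattoo artists 3 ≥ 2 → met
8. health department inspection 63 days ago vs limit 60 → not met
9. aftercare instruction sheet present → met
10. bloodborne-pathogen training 684 days ago vs limit 730 → met
Not met: 1, 2, 5, 8

1, 2, 5, 8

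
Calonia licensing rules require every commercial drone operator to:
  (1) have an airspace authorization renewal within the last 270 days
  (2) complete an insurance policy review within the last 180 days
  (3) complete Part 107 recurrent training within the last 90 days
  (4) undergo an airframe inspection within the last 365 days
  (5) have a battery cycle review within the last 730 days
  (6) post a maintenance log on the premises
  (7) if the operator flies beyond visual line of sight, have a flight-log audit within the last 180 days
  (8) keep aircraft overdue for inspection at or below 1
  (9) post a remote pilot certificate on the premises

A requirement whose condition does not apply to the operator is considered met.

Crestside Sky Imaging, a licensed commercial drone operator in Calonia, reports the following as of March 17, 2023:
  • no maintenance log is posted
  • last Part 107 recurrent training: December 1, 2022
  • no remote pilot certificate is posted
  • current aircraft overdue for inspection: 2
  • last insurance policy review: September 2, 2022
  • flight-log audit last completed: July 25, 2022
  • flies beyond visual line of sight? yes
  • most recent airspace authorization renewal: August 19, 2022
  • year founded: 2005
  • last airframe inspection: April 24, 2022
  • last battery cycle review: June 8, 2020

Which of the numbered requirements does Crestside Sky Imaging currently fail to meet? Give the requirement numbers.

1. airspace authorization renewal 210 days ago vs limit 270 → met
2. insurance policy review 196 days ago vs limit 180 → not met
3. Part 107 recurrent training 106 days ago vs limit 90 → not met
4. airframe inspection 327 days ago vs limit 365 → met
5. battery cycle review 1012 days ago vs limit 730 → not met
6. maintenance log absent → not met
7. condition 'flies beyond visual line of sight' holds; flight-log audit 235 days ago vs limit 180 → not met
8. aircraft overdue for inspection 2 > 1 → not met
9. remote pilot certificate absent → not met
Not met: 2, 3, 5, 6, 7, 8, 9

2, 3, 5, 6, 7, 8, 9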